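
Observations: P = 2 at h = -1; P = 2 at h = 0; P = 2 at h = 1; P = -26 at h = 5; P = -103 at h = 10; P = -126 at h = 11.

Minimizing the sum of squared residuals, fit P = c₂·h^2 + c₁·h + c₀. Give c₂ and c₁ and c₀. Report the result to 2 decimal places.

c₂ = -1.01, c₁ = -0.54, c₀ = 2.55

The normal system MᵀM·[c₂, c₁, c₀]ᵀ = MᵀP is [[25268, 2456, 248]; [2456, 248, 26]; [248, 26, 6]]·[c₂, c₁, c₀]ᵀ = [-26192, -2546, -249]ᵀ.
Solving the 3×3 system (Gaussian elimination) gives c₂ = -2239/2219, c₁ = -343/634, c₀ = 5659/2219.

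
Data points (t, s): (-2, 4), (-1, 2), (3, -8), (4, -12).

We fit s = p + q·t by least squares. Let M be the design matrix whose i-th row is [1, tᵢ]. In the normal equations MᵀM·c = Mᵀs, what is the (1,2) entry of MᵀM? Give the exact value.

4

Row 1 ↔ basis 1, column 2 ↔ basis t, so (MᵀM)_{1,2} = Σᵢ t = (1)·(-2) + (1)·(-1) + (1)·(3) + (1)·(4) = 4.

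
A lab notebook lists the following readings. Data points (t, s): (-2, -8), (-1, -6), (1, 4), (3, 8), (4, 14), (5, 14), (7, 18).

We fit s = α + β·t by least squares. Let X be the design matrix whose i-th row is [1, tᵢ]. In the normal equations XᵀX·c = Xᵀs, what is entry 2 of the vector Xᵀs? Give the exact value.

302

Entry 2 ↔ basis t, so (Xᵀs)_{2} = Σᵢ (t)·sᵢ = (-2)·(-8) + (-1)·(-6) + (1)·(4) + (3)·(8) + (4)·(14) + (5)·(14) + (7)·(18) = 302.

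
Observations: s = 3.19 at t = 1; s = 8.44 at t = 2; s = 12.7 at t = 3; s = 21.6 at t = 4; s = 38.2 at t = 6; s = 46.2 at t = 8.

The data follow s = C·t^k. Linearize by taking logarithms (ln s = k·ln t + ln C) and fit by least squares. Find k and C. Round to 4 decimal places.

Taking logs, ln s = k·ln t + ln C, so regress ln s on ln t.
Over the data: Σln t = 7.0493, Σ(ln t)² = 11.1437, Σln s = 16.3831, Σln t·ln s = 23.0279.
Normal system: [[11.1437, 7.0493]; [7.0493, 6]]·[k, ln C]ᵀ = [23.0279, 16.3831]ᵀ.
Slope k = (n·Σln t·ln s − Σln t·Σln s)/(n·Σ(ln t)² − (Σln t)²) = (6·23.0279 − 7.0493·16.3831)/17.1702 = 1.32082; ln C = (Σln s − k·Σln t)/n = 1.17872, so C = exp(1.17872) = 3.25021.

k = 1.3208, C = 3.2502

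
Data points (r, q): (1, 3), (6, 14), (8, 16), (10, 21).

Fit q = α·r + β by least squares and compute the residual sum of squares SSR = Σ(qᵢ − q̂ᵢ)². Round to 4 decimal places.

Entries of MᵀM: Σr·r = 201, Σr = 25, Σ1 = 4.
Right-hand side: Σr·q = 425, Σq = 54.
Normal equations: [[201, 25]; [25, 4]]·[α, β]ᵀ = [425, 54]ᵀ.
det = 201·4 − 25² = 179.
α = (425·4 − 25·54)/179 = 350/179; β = (201·54 − 25·425)/179 = 229/179.
Residuals: -42/179, 177/179, -165/179, 30/179; SSR = 342/179.

SSR = 1.9106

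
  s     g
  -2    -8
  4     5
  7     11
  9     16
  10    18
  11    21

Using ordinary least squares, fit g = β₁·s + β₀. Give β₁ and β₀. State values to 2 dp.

β₁ = 2.20, β₀ = -3.80

XᵀX·[β₁, β₀]ᵀ = Xᵀg reads: 371·β₁ + 39·β₀ = 668;  39·β₁ + 6·β₀ = 63.
Eliminating β₀: 6·(row 1) − 39·(row 2) gives 705·β₁ = 6·668 − 39·63 = 1551, so β₁ = 11/5.
Then β₀ = (63 − 39·(11/5))/6 = -19/5.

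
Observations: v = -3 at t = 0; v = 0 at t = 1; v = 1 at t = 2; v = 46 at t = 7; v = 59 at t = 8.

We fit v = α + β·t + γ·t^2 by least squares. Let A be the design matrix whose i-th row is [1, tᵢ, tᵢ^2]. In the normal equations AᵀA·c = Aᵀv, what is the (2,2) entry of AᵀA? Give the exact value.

Row 2 ↔ basis t, column 2 ↔ basis t, so (AᵀA)_{2,2} = Σᵢ (t)·(t) = (0)·(0) + (1)·(1) + (2)·(2) + (7)·(7) + (8)·(8) = 118.

118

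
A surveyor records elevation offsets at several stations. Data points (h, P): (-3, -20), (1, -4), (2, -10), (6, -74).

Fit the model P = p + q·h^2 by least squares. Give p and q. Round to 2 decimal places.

From the data, Σ1 = 4, Σh^2 = 50, Σh^2·h^2 = 1394.
For AᵀP: ΣP = -108, Σh^2·P = -2888.
Normal equations: [[4, 50]; [50, 1394]]·[p, q]ᵀ = [-108, -2888]ᵀ.
Eliminating q: 1394·(row 1) − 50·(row 2) gives 3076·p = 1394·(-108) − 50·(-2888) = -6152, so p = -2.
Then q = ((-2888) − 50·(-2))/1394 = -2.

p = -2.00, q = -2.00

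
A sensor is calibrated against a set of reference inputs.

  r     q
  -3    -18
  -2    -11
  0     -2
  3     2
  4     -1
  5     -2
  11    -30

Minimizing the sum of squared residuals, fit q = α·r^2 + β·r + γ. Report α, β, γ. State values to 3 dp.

XᵀX·[α, β, γ]ᵀ = Xᵀq reads: 15700·α + 1512·β + 184·γ = -3884;  1512·α + 184·β + 18·γ = -262;  184·α + 18·β + 7·γ = -62.
Inverting the 3×3 Gram matrix, [α, β, γ]ᵀ = [-29734/60787, 358051/121574, -217171/60787]ᵀ.

α = -0.489, β = 2.945, γ = -3.573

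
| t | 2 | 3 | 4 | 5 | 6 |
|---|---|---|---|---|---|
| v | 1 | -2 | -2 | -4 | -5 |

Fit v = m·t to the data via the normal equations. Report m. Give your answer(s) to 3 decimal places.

Normal-equation sums: Σt·t = 90.
Moment sums: Σt·v = -62.
Hence m = -62 / 90 ≈ -0.688889.

m = -0.689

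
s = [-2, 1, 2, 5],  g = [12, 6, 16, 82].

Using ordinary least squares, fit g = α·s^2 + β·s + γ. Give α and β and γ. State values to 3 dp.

Sums needed: Σs^2·s^2 = 658, Σs^2·s = 126, Σs^2 = 34, Σs·s = 34, Σs = 6, Σ1 = 4.
And Σs^2·g = 2168, Σs·g = 424, Σg = 116.
Solving the 3×3 system (Gaussian elimination) gives α = 3, β = 1, γ = 2.

α = 3.000, β = 1.000, γ = 2.000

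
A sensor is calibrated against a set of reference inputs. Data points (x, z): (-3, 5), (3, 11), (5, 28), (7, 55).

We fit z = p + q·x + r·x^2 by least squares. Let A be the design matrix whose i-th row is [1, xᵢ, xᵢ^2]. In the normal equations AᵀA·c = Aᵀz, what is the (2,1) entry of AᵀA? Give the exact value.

12

Row 2 ↔ basis x, column 1 ↔ basis 1, so (AᵀA)_{2,1} = Σᵢ x = (-3)·(1) + (3)·(1) + (5)·(1) + (7)·(1) = 12.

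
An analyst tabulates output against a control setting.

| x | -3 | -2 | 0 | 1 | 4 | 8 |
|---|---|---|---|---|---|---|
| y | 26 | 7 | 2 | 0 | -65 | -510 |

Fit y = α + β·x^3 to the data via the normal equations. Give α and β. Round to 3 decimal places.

α = -0.004, β = -0.996

Entries of MᵀM: Σ1 = 6, Σx^3 = 542, Σx^3·x^3 = 267034.
And Σy = -540, Σx^3·y = -266038.
Normal equations: [[6, 542]; [542, 267034]]·[α, β]ᵀ = [-540, -266038]ᵀ.
Δ = 6·267034 − 542² = 1308440.
α = ((-540)·267034 − 542·(-266038))/1308440 = -1441/327110; β = (6·(-266038) − 542·(-540))/1308440 = -325887/327110.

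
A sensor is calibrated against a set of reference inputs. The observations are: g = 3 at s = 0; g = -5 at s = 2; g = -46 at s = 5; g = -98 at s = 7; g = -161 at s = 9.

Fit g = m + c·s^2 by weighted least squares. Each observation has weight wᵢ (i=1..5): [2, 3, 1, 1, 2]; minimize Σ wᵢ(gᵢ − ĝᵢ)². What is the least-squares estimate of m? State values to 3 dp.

m = 3.159

AᵀWA·[m, c]ᵀ = AᵀWg reads: 9·m + 248·c = -475;  248·m + 16196·c = -32094.
(Σwᵢ·1 = 9, Σwᵢ·s^2 = 248, Σwᵢ·s^2·s^2 = 16196, Σwᵢ·g = -475, Σwᵢ·s^2·g = -32094.)
Δ = 9·16196 − 248² = 84260.
m = ((-475)·16196 − 248·(-32094))/84260 = 66553/21065; c = (9·(-32094) − 248·(-475))/84260 = -85523/42130.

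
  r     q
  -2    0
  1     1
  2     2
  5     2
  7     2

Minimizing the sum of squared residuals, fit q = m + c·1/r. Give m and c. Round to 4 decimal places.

Normal-equation sums: Σ1 = 5, Σ1/r = 47/35, Σ1/r·1/r = 3823/2450.
Right-hand side: Σq = 7, Σ1/r·q = 94/35.
So AᵀA·[m, c]ᵀ = Aᵀq: [[5, 47/35]; [47/35, 3823/2450]]·[m, c]ᵀ = [7, 94/35]ᵀ.
det = 5·(3823/2450) − (47/35)² = 14697/2450.
m = (7·(3823/2450) − (47/35)·(94/35))/(14697/2450) = 5975/4899; c = (5·(94/35) − (47/35)·7)/(14697/2450) = 3290/4899.

m = 1.2196, c = 0.6716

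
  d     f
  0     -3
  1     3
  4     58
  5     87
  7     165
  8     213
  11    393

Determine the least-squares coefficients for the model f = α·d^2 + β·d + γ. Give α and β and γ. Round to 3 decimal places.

α = 2.989, β = 3.100, γ = -2.950

The normal equations are: 22020·α + 2376·β + 276·γ = 72376;  2376·α + 276·β + 36·γ = 7852;  276·α + 36·β + 7·γ = 916.
(Σd^2·d^2 = 22020, Σd^2·d = 2376, Σd^2 = 276, Σd·d = 276, Σd = 36, Σ1 = 7, Σd^2·f = 72376, Σd·f = 7852, Σf = 916.)
Inverting the 3×3 Gram matrix, [α, β, γ]ᵀ = [42248/14133, 43811/14133, -13896/4711]ᵀ.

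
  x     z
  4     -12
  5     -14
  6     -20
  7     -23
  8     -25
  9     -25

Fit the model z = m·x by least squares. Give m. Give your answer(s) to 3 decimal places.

m = -3.041

From the data, Σx·x = 271.
Right-hand side: Σx·z = -824.
m = (-824)/271 = -3.04059.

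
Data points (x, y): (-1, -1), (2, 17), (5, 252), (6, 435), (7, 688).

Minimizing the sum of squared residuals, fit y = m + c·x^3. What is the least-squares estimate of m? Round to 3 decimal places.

From the data, Σ1 = 5, Σx^3 = 691, Σx^3·x^3 = 179995.
Moment sums: Σy = 1391, Σx^3·y = 361581.
Determinant 5·179995 − 691² = 422494.
m = (1391·179995 − 691·361581)/422494 = 260287/211247; c = (5·361581 − 691·1391)/422494 = 423362/211247.

m = 1.232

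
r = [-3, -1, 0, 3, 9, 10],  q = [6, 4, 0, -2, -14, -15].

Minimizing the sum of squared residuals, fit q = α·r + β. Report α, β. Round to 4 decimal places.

Setting ∂/∂α … = 0 gives: 200·α + 18·β = -304;  18·α + 6·β = -21.
(Σr·r = 200, Σr = 18, Σ1 = 6, Σr·q = -304, Σq = -21.)
det = 200·6 − 18² = 876.
α = ((-304)·6 − 18·(-21))/876 = -241/146; β = (200·(-21) − 18·(-304))/876 = 106/73.

α = -1.6507, β = 1.4521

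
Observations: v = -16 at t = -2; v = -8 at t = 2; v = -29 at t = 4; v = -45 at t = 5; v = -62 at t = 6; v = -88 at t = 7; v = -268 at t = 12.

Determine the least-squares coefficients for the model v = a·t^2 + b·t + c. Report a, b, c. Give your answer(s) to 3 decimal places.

a = -2.000, b = 2.023, c = -4.126

The normal equations are: 25346·a + 2476·b + 278·c = -46821;  2476·a + 278·b + 34·c = -4529;  278·a + 34·b + 7·c = -516.
Inverting the 3×3 Gram matrix, [a, b, c]ᵀ = [-28591/14298, 144631/71490, -49162/11915]ᵀ.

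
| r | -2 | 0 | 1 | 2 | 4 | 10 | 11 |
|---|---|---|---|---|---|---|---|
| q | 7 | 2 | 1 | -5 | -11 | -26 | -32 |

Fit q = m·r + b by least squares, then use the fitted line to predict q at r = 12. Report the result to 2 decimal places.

q̂ = -33.61

Setting ∂/∂m … = 0 gives: 246·m + 26·b = -679;  26·m + 7·b = -64.
(Σr·r = 246, Σr = 26, Σ1 = 7, Σr·q = -679, Σq = -64.)
Determinant 246·7 − 26² = 1046.
m = ((-679)·7 − 26·(-64))/1046 = -3089/1046; b = (246·(-64) − 26·(-679))/1046 = 955/523.
At r = 12: q̂ = (-3089/1046)·(12) + (955/523)·(1) = -17579/523.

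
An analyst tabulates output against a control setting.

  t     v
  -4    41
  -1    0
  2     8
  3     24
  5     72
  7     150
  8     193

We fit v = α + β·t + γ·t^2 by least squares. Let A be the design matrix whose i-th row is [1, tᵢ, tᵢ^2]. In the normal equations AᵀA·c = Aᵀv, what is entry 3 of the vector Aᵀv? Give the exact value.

22406

Entry 3 ↔ basis t^2, so (Aᵀv)_{3} = Σᵢ (t^2)·vᵢ = (16)·(41) + (1)·(0) + (4)·(8) + (9)·(24) + (25)·(72) + (49)·(150) + (64)·(193) = 22406.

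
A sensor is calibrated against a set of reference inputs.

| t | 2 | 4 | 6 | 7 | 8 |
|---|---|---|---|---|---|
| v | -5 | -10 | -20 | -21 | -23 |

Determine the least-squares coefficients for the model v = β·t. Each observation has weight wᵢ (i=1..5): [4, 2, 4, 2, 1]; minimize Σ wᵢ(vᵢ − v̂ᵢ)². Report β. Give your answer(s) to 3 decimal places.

The normal equations are: 354·β = -1078.
Hence β = -1078 / 354 ≈ -3.0452.

β = -3.045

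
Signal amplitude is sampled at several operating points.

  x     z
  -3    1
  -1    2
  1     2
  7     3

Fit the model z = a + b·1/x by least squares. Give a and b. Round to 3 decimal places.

a = 2.011, b = 0.224

From the data, Σ1 = 4, Σ1/x = -4/21, Σ1/x·1/x = 940/441.
Moment sums: Σz = 8, Σ1/x·z = 2/21.
det = 4·(940/441) − (-4/21)² = 416/49.
a = (8·(940/441) − (-4/21)·(2/21))/(416/49) = 941/468; b = (4·(2/21) − (-4/21)·8)/(416/49) = 35/156.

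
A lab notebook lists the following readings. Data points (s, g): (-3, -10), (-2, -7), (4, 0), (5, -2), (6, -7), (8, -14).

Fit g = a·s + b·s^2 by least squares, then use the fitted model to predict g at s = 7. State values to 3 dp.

From the data, Σs·s = 154, Σs·s^2 = 882, Σs^2·s^2 = 6370.
Right-hand side: Σs·g = -120, Σs^2·g = -1316.
MᵀM·[a, b]ᵀ = Mᵀg becomes [[154, 882]; [882, 6370]]·[a, b]ᵀ = [-120, -1316]ᵀ.
det = 154·6370 − 882² = 203056.
a = ((-120)·6370 − 882·(-1316))/203056 = 1011/518; b = (154·(-1316) − 882·(-120))/203056 = -247/518.
At s = 7: ĝ = (1011/518)·(7) + (-247/518)·(49) = -359/37.

ĝ = -9.703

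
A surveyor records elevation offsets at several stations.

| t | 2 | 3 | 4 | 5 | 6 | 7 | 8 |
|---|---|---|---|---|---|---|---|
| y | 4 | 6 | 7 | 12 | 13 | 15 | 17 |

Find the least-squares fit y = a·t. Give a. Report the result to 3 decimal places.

The normal equations are: 203·a = 433.
Hence a = 433 / 203 ≈ 2.133.

a = 2.133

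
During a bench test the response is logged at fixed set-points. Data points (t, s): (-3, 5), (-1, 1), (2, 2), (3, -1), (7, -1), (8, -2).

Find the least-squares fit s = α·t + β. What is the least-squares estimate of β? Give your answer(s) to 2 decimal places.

Compute the Gram sums: Σt·t = 136, Σt = 16, Σ1 = 6.
For Xᵀs: Σt·s = -38, Σs = 4.
det = 136·6 − 16² = 560.
α = ((-38)·6 − 16·4)/560 = -73/140; β = (136·4 − 16·(-38))/560 = 72/35.

β = 2.06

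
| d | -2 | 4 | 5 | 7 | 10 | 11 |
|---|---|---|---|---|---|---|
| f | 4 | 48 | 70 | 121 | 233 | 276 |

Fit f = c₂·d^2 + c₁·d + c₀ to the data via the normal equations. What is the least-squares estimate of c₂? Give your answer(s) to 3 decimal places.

Normal-equation sums: Σd^2·d^2 = 27939, Σd^2·d = 2855, Σd^2 = 315, Σd·d = 315, Σd = 35, Σ1 = 6.
And Σd^2·f = 65159, Σd·f = 6747, Σf = 752.
So XᵀX·[c₂, c₁, c₀]ᵀ = Xᵀf: [[27939, 2855, 315]; [2855, 315, 35]; [315, 35, 6]]·[c₂, c₁, c₀]ᵀ = [65159, 6747, 752]ᵀ.
Row-reducing yields c₂ = 14815/7612, c₁ = 11863/3460, c₀ = 6002/1903.

c₂ = 1.946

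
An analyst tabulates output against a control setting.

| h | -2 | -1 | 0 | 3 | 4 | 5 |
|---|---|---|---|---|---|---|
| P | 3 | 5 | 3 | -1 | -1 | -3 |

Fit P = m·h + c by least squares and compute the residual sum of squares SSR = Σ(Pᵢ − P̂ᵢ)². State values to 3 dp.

SSR = 5.494

Sums needed: Σh·h = 55, Σh = 9, Σ1 = 6.
For MᵀP: Σh·P = -33, ΣP = 6.
MᵀM·[m, c]ᵀ = MᵀP becomes [[55, 9]; [9, 6]]·[m, c]ᵀ = [-33, 6]ᵀ.
Eliminating c: 6·(row 1) − 9·(row 2) gives 249·m = 6·(-33) − 9·6 = -252, so m = -84/83.
Then c = (6 − 9·(-84/83))/6 = 209/83.
Residuals: -128/83, 122/83, 40/83, -40/83, 44/83, -38/83; SSR = 456/83.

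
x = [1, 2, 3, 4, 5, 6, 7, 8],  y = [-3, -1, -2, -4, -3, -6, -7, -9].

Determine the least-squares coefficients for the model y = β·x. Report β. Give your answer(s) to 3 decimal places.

AᵀA·[β]ᵀ = Aᵀy reads: 204·β = -199.
(Σx·x = 204, Σx·y = -199.)
β = (-199)/204 = -0.97549.

β = -0.975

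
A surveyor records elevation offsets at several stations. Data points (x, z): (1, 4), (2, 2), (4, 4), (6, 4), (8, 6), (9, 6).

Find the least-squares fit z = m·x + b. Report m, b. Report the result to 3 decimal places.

Entries of MᵀM: Σx·x = 202, Σx = 30, Σ1 = 6.
Right-hand side: Σx·z = 150, Σz = 26.
MᵀM·[m, b]ᵀ = Mᵀz becomes [[202, 30]; [30, 6]]·[m, b]ᵀ = [150, 26]ᵀ.
Δ = 202·6 − 30² = 312.
m = (150·6 − 30·26)/312 = 5/13; b = (202·26 − 30·150)/312 = 94/39.

m = 0.385, b = 2.410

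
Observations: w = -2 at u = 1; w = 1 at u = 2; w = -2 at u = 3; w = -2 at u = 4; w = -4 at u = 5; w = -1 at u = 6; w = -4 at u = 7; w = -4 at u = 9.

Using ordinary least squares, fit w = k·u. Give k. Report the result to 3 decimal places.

k = -0.471

Setting ∂/∂k … = 0 gives: 221·k = -104.
(Σu·u = 221, Σu·w = -104.)
Hence k = -104 / 221 ≈ -0.470588.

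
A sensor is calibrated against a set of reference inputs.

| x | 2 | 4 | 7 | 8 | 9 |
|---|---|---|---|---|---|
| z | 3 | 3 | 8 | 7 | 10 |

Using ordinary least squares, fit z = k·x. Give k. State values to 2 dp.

k = 1.03

From the data, Σx·x = 214.
Right-hand side: Σx·z = 220.
So MᵀM·[k]ᵀ = Mᵀz: [[214]]·[k]ᵀ = [220]ᵀ.
k = 220/214 = 1.02804.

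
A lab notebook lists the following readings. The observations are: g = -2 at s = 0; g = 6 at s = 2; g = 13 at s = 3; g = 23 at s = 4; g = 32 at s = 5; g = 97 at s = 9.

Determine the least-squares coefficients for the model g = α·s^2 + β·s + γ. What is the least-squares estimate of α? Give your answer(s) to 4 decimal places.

Setting ∂/∂α … = 0 gives: 7539·α + 953·β + 135·γ = 9166;  953·α + 135·β + 23·γ = 1176;  135·α + 23·β + 6·γ = 169.
Solving the 3×3 system (Gaussian elimination) gives α = 10587/10580, β = 20869/10580, γ = -10101/5290.

α = 1.0007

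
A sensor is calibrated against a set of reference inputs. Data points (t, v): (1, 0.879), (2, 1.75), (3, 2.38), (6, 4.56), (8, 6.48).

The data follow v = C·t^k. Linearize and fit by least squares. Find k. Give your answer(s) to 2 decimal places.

Linearized form: ln v = k·ln t + ln C. From the 5 transformed points,
Over the data: Σln t = 5.6630, Σ(ln t)² = 9.2219, Σln v = 4.6838, Σln t·ln v = 7.9451.
Normal system: [[9.2219, 5.6630]; [5.6630, 5]]·[k, ln C]ᵀ = [7.9451, 4.6838]ᵀ.
Slope k = (n·Σln t·ln v − Σln t·Σln v)/(n·Σ(ln t)² − (Σln t)²) = (5·7.9451 − 5.6630·4.6838)/14.0403 = 0.94024; ln C = (Σln v − k·Σln t)/n = -0.12815.

k = 0.94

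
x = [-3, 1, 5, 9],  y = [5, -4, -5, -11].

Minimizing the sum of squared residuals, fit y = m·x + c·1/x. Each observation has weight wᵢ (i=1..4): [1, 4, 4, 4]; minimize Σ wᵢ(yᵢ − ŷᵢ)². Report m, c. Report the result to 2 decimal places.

m = -1.12, c = -2.77

Setting ∂/∂m … = 0 gives: 437·m + 13·c = -527;  13·m + (8749/2025)·c = -239/9.
Eliminating c: (8749/2025)·(row 1) − 13·(row 2) gives (3481088/2025)·m = (8749/2025)·(-527) − 13·(-239/9) = -3911648/2025, so m = -9403/8368.
Then c = ((-239/9) − 13·(-9403/8368))/(8749/2025) = -300825/108784.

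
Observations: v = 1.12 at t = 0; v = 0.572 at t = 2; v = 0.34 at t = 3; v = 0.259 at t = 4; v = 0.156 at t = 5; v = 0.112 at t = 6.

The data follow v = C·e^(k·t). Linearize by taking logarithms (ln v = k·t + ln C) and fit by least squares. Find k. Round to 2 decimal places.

Let Y = ln v. Fitting Y = k·t + ln C by least squares:
Sums: Σt = 20.0000, Σ(t)² = 90.0000, Σln v = -6.9222, Σt·ln v = -32.1824.
Normal system: [[90.0000, 20.0000]; [20.0000, 6]]·[k, ln C]ᵀ = [-32.1824, -6.9222]ᵀ.
Slope k = (n·Σt·ln v − Σt·Σln v)/(n·Σ(t)² − (Σt)²) = (6·-32.1824 − 20.0000·-6.9222)/140.0000 = -0.39036; ln C = (Σln v − k·Σt)/n = 0.14751.

k = -0.39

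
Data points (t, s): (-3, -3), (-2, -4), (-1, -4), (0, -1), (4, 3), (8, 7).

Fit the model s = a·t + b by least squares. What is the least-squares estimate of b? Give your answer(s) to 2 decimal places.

Setting ∂/∂a … = 0 gives: 94·a + 6·b = 89;  6·a + 6·b = -2.
det = 94·6 − 6² = 528.
a = (89·6 − 6·(-2))/528 = 91/88; b = (94·(-2) − 6·89)/528 = -361/264.

b = -1.37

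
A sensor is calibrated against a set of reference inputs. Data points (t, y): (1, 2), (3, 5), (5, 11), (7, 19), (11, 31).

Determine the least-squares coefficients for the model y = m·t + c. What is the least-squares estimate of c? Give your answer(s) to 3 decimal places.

c = -2.709

Setting ∂/∂m … = 0 gives: 205·m + 27·c = 546;  27·m + 5·c = 68.
(Σt·t = 205, Σt = 27, Σ1 = 5, Σt·y = 546, Σy = 68.)
det = 205·5 − 27² = 296.
m = (546·5 − 27·68)/296 = 447/148; c = (205·68 − 27·546)/296 = -401/148.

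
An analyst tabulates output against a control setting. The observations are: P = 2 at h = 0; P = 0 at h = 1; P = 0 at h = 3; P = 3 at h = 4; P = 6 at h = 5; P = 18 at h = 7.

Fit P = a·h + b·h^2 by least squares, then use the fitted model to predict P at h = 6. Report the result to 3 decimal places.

P̂ = 11.545

The normal system AᵀA·[a, b]ᵀ = AᵀP is [[100, 560]; [560, 3364]]·[a, b]ᵀ = [168, 1080]ᵀ.
Δ = 100·3364 − 560² = 22800.
a = (168·3364 − 560·1080)/22800 = -826/475; b = (100·1080 − 560·168)/22800 = 58/95.
At h = 6: P̂ = (-826/475)·(6) + (58/95)·(36) = 5484/475.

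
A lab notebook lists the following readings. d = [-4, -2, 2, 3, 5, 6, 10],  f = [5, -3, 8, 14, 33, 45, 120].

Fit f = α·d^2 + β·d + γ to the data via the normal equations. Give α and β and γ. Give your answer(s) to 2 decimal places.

α = 1.00, β = 2.18, γ = -2.11

With design matrix A, AᵀA = [[12290, 1304, 194]; [1304, 194, 20]; [194, 20, 7]] and Aᵀf = [14671, 1679, 222]ᵀ.
Inverting the 3×3 Gram matrix, [α, β, γ]ᵀ = [1338997/1344282, 2926595/1344282, -473017/224047]ᵀ.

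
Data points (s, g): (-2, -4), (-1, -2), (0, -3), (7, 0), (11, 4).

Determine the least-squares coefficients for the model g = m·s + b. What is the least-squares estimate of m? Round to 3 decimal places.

m = 0.531

With design matrix X, XᵀX = [[175, 15]; [15, 5]] and Xᵀg = [54, -5]ᵀ.
Eliminating b: 5·(row 1) − 15·(row 2) gives 650·m = 5·54 − 15·(-5) = 345, so m = 69/130.
Then b = ((-5) − 15·(69/130))/5 = -337/130.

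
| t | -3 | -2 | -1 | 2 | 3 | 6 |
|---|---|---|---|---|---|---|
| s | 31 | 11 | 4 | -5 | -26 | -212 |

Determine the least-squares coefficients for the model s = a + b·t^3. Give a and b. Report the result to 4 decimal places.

a = 2.8807, b = -0.9967

Sums needed: Σ1 = 6, Σt^3 = 215, Σt^3·t^3 = 48243.
Right-hand side: Σs = -197, Σt^3·s = -47463.
Normal equations: [[6, 215]; [215, 48243]]·[a, b]ᵀ = [-197, -47463]ᵀ.
Eliminating b: 48243·(row 1) − 215·(row 2) gives 243233·a = 48243·(-197) − 215·(-47463) = 700674, so a = 700674/243233.
Then b = ((-47463) − 215·(700674/243233))/48243 = -242423/243233.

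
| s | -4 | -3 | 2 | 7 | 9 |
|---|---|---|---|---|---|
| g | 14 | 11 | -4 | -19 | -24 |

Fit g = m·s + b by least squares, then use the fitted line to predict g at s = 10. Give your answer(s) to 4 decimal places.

ĝ = -27.4065

The normal equations are: 159·m + 11·b = -446;  11·m + 5·b = -22.
det = 159·5 − 11² = 674.
m = ((-446)·5 − 11·(-22))/674 = -994/337; b = (159·(-22) − 11·(-446))/674 = 704/337.
At s = 10: ĝ = (-994/337)·(10) + (704/337)·(1) = -9236/337.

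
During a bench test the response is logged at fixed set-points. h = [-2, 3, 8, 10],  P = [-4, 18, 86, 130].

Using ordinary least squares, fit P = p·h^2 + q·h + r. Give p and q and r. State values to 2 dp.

Compute the Gram sums: Σh^2·h^2 = 14193, Σh^2·h = 1531, Σh^2 = 177, Σh·h = 177, Σh = 19, Σ1 = 4.
Moment sums: Σh^2·P = 18650, Σh·P = 2050, ΣP = 230.
XᵀX·[p, q, r]ᵀ = XᵀP becomes [[14193, 1531, 177]; [1531, 177, 19]; [177, 19, 4]]·[p, q, r]ᵀ = [18650, 2050, 230]ᵀ.
Inverting the 3×3 Gram matrix, [p, q, r]ᵀ = [2963/3014, 881/274, -1920/1507]ᵀ.

p = 0.98, q = 3.22, r = -1.27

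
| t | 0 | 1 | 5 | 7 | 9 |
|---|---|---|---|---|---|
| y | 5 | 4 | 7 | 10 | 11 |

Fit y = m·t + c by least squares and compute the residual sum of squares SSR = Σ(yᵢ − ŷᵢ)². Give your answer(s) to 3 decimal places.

Entries of XᵀX: Σt·t = 156, Σt = 22, Σ1 = 5.
For Xᵀy: Σt·y = 208, Σy = 37.
Determinant 156·5 − 22² = 296.
m = (208·5 − 22·37)/296 = 113/148; c = (156·37 − 22·208)/296 = 299/74.
Residuals: 71/74, -119/148, -127/148, 91/148, 13/148; SSR = 199/74.

SSR = 2.689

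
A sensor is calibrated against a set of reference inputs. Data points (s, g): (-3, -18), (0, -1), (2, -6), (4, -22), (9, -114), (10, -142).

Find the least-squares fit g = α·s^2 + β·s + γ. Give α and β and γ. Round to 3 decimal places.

Sums needed: Σs^2·s^2 = 16914, Σs^2·s = 1774, Σs^2 = 210, Σs·s = 210, Σs = 22, Σ1 = 6.
Moment sums: Σs^2·g = -23972, Σs·g = -2492, Σg = -303.
Row-reducing yields α = -128353/85848, β = 26573/28616, γ = -16909/10731.

α = -1.495, β = 0.929, γ = -1.576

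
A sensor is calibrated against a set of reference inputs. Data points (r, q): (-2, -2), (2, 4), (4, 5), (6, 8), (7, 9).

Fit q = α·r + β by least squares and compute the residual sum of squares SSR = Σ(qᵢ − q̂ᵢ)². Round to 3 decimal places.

SSR = 1.168

The normal equations are: 109·α + 17·β = 143;  17·α + 5·β = 24.
det = 109·5 − 17² = 256.
α = (143·5 − 17·24)/256 = 307/256; β = (109·24 − 17·143)/256 = 185/256.
Residuals: -83/256, 225/256, -133/256, 21/256, -15/128; SSR = 299/256.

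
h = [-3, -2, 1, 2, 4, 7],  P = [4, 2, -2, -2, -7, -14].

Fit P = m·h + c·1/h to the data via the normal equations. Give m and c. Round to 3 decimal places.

Setting ∂/∂m … = 0 gives: 83·m + 6·c = -148;  6·m + (11953/7056)·c = -109/12.
Determinant 83·(11953/7056) − 6² = 738083/7056.
m = ((-148)·(11953/7056) − 6·(-109/12))/(738083/7056) = -1384492/738083; c = (83·(-109/12) − 6·(-148))/(738083/7056) = 946092/738083.

m = -1.876, c = 1.282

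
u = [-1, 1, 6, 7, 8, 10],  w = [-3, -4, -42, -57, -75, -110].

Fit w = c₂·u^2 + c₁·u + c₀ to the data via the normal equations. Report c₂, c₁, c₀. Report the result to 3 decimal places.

From the data, Σu^2·u^2 = 17795, Σu^2·u = 2071, Σu^2 = 251, Σu·u = 251, Σu = 31, Σ1 = 6.
Right-hand side: Σu^2·w = -20112, Σu·w = -2352, Σw = -291.
Normal equations: [[17795, 2071, 251]; [2071, 251, 31]; [251, 31, 6]]·[c₂, c₁, c₀]ᵀ = [-20112, -2352, -291]ᵀ.
Inverting the 3×3 Gram matrix, [c₂, c₁, c₀]ᵀ = [-1605/1582, -5493/7910, -9771/3955]ᵀ.

c₂ = -1.015, c₁ = -0.694, c₀ = -2.471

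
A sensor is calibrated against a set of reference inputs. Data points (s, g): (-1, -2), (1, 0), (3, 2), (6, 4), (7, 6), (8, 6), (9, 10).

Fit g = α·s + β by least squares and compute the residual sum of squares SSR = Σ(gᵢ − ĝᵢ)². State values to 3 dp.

SSR = 5.813

XᵀX·[α, β]ᵀ = Xᵀg reads: 241·α + 33·β = 212;  33·α + 7·β = 26.
(Σs·s = 241, Σs = 33, Σ1 = 7, Σs·g = 212, Σg = 26.)
Δ = 241·7 − 33² = 598.
α = (212·7 − 33·26)/598 = 313/299; β = (241·26 − 33·212)/598 = -365/299.
Residuals: 80/299, 4/23, 24/299, -317/299, -32/299, -15/13, 538/299; SSR = 1738/299.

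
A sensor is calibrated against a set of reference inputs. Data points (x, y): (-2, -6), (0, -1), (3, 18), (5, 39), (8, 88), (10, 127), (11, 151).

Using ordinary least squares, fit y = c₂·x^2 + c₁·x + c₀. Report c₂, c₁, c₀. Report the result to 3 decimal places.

From the data, Σx^2·x^2 = 29459, Σx^2·x = 2987, Σx^2 = 323, Σx·x = 323, Σx = 35, Σ1 = 7.
Moment sums: Σx^2·y = 37716, Σx·y = 3896, Σy = 416.
Normal equations: [[29459, 2987, 323]; [2987, 323, 35]; [323, 35, 7]]·[c₂, c₁, c₀]ᵀ = [37716, 3896, 416]ᵀ.
Inverting the 3×3 Gram matrix, [c₂, c₁, c₀]ᵀ = [109153/118884, 446861/118884, -34305/19814]ᵀ.

c₂ = 0.918, c₁ = 3.759, c₀ = -1.731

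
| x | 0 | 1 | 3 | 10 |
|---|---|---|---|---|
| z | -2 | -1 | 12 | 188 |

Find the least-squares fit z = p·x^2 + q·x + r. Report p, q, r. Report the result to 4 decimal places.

From the data, Σx^2·x^2 = 10082, Σx^2·x = 1028, Σx^2 = 110, Σx·x = 110, Σx = 14, Σ1 = 4.
Moment sums: Σx^2·z = 18907, Σx·z = 1915, Σz = 197.
AᵀA·[p, q, r]ᵀ = Aᵀz becomes [[10082, 1028, 110]; [1028, 110, 14]; [110, 14, 4]]·[p, q, r]ᵀ = [18907, 1915, 197]ᵀ.
Inverting the 3×3 Gram matrix, [p, q, r]ᵀ = [11621/5676, -8465/5676, -3469/1892]ᵀ.

p = 2.0474, q = -1.4914, r = -1.8335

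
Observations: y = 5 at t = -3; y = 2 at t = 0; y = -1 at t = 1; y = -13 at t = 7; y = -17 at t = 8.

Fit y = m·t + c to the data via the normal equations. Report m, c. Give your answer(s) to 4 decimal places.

Normal-equation sums: Σt·t = 123, Σt = 13, Σ1 = 5.
For Xᵀy: Σt·y = -243, Σy = -24.
XᵀX·[m, c]ᵀ = Xᵀy becomes [[123, 13]; [13, 5]]·[m, c]ᵀ = [-243, -24]ᵀ.
Δ = 123·5 − 13² = 446.
m = ((-243)·5 − 13·(-24))/446 = -903/446; c = (123·(-24) − 13·(-243))/446 = 207/446.

m = -2.0247, c = 0.4641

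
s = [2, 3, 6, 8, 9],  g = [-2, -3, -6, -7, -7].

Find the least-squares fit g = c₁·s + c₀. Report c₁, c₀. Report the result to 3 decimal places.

c₁ = -0.753, c₀ = -0.785

Entries of AᵀA: Σs·s = 194, Σs = 28, Σ1 = 5.
Right-hand side: Σs·g = -168, Σg = -25.
Determinant 194·5 − 28² = 186.
c₁ = ((-168)·5 − 28·(-25))/186 = -70/93; c₀ = (194·(-25) − 28·(-168))/186 = -73/93.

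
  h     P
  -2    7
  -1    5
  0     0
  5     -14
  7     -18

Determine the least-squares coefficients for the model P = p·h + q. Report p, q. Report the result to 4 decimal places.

p = -2.8503, q = 1.1306

Sums needed: Σh·h = 79, Σh = 9, Σ1 = 5.
And Σh·P = -215, ΣP = -20.
MᵀM·[p, q]ᵀ = MᵀP becomes [[79, 9]; [9, 5]]·[p, q]ᵀ = [-215, -20]ᵀ.
Determinant 79·5 − 9² = 314.
p = ((-215)·5 − 9·(-20))/314 = -895/314; q = (79·(-20) − 9·(-215))/314 = 355/314.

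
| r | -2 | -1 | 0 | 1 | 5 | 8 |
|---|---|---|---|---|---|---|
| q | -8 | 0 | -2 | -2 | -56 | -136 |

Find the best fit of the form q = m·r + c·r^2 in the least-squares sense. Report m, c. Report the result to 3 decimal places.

Forming AᵀA = [[95, 629]; [629, 4739]] and Aᵀq = [-1354, -10138]ᵀ gives AᵀA·[m, c]ᵀ = Aᵀq.
Eliminating c: 4739·(row 1) − 629·(row 2) gives 54564·m = 4739·(-1354) − 629·(-10138) = -39804, so m = -3317/4547.
Then c = ((-10138) − 629·(-3317/4547))/4739 = -9287/4547.

m = -0.729, c = -2.042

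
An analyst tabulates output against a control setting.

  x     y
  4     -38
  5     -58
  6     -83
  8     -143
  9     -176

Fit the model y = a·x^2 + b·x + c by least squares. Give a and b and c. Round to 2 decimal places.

a = -1.66, b = -6.17, c = 13.75

The normal system AᵀA·[a, b, c]ᵀ = Aᵀy is [[12834, 1646, 222]; [1646, 222, 32]; [222, 32, 5]]·[a, b, c]ᵀ = [-28454, -3668, -498]ᵀ.
Solving the 3×3 system (Gaussian elimination) gives a = -1025/616, b = -3799/616, c = 55/4.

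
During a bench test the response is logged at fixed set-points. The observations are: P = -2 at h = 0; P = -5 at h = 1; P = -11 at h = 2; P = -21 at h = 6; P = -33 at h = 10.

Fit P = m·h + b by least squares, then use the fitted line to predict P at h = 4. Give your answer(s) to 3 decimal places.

P̂ = -15.009

Setting ∂/∂m … = 0 gives: 141·m + 19·b = -483;  19·m + 5·b = -72.
(Σh·h = 141, Σh = 19, Σ1 = 5, Σh·P = -483, ΣP = -72.)
Determinant 141·5 − 19² = 344.
m = ((-483)·5 − 19·(-72))/344 = -1047/344; b = (141·(-72) − 19·(-483))/344 = -975/344.
At h = 4: P̂ = (-1047/344)·(4) + (-975/344)·(1) = -5163/344.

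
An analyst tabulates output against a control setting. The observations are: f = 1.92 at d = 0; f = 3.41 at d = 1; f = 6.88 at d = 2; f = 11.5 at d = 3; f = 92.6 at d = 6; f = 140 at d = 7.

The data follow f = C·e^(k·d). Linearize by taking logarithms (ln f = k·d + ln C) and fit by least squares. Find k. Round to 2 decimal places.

k = 0.63

Taking logs, ln f = k·d + ln C, so regress ln f on d.
Σd = 19.0000, Σ(d)² = 99.0000, Σln f = 15.7199, Σd·ln f = 74.1722.
Equations: 99.0000·k + 19.0000·ln C = 74.1722;  19.0000·k + 6·ln C = 15.7199.
Δ = 99.0000·6 − (19.0000)² = 233.0000; k = (74.1722·6 − 19.0000·15.7199)/233.0000 = 0.62813, ln C = (99.0000·15.7199 − 19.0000·74.1722)/233.0000 = 0.63091.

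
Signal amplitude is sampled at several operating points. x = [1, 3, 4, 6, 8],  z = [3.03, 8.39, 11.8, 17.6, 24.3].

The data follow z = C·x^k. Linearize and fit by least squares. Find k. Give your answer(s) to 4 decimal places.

k = 0.9984

With ln zᵢ as the transformed response and ln xᵢ as the regressor:
Over the data: Σln x = 6.3561, Σ(ln x)² = 10.6632, Σln z = 11.7621, Σln x·ln z = 17.5313.
Normal system: [[10.6632, 6.3561]; [6.3561, 5]]·[k, ln C]ᵀ = [17.5313, 11.7621]ᵀ.
Solving (det = 12.9161): k = 0.99840, ln C = 1.08322.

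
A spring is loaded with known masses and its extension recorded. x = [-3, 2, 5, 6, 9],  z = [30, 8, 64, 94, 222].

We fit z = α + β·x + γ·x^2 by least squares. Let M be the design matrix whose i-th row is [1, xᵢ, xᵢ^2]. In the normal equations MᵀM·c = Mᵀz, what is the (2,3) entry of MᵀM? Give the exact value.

Row 2 ↔ basis x, column 3 ↔ basis x^2, so (MᵀM)_{2,3} = Σᵢ (x)·(x^2) = (-3)·(9) + (2)·(4) + (5)·(25) + (6)·(36) + (9)·(81) = 1051.

1051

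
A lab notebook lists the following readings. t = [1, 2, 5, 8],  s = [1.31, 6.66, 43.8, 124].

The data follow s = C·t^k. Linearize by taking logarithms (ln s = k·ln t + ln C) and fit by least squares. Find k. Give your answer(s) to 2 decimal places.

Taking logs, ln s = k·ln t + ln C, so regress ln s on ln t.
Σln t = 4.3820, Σ(ln t)² = 7.3948, Σln s = 10.7661, Σln t·ln s = 17.4209.
Equations: 7.3948·k + 4.3820·ln C = 17.4209;  4.3820·k + 4·ln C = 10.7661.
Slope k = (n·Σln t·ln s − Σln t·Σln s)/(n·Σ(ln t)² − (Σln t)²) = (4·17.4209 − 4.3820·10.7661)/10.3771 = 2.16884; ln C = (Σln s − k·Σln t)/n = 0.31554.

k = 2.17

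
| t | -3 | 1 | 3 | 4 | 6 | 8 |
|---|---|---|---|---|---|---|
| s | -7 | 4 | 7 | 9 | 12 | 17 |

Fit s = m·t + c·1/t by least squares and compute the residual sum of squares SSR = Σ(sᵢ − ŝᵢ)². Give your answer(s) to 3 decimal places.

The normal system XᵀX·[m, c]ᵀ = Xᵀs is [[135, 6]; [6, 85/64]]·[m, c]ᵀ = [290, 361/24]ᵀ.
Δ = 135·(85/64) − 6² = 9171/64.
m = (290·(85/64) − 6·(361/24))/(9171/64) = 18874/9171; c = (135·(361/24) − 6·290)/(9171/64) = 6200/3057.
Residuals: -1375/9171, -790/9171, 1375/9171, 2393/9171, -6292/9171, 2590/9171; SSR = 2051/3057.

SSR = 0.671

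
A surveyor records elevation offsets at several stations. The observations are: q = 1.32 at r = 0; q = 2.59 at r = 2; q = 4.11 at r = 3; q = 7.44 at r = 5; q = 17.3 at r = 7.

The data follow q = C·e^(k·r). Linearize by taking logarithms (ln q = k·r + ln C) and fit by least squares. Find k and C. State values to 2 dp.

k = 0.36, C = 1.30

Taking logs, ln q = k·r + ln C, so regress ln q on r.
Σr = 17.0000, Σ(r)² = 87.0000, Σln q = 7.5003, Σr·ln q = 36.1329.
Normal system: [[87.0000, 17.0000]; [17.0000, 5]]·[k, ln C]ᵀ = [36.1329, 7.5003]ᵀ.
Δ = 87.0000·5 − (17.0000)² = 146.0000; k = (36.1329·5 − 17.0000·7.5003)/146.0000 = 0.36411, ln C = (87.0000·7.5003 − 17.0000·36.1329)/146.0000 = 0.26210, so C = exp(0.26210) = 1.29965.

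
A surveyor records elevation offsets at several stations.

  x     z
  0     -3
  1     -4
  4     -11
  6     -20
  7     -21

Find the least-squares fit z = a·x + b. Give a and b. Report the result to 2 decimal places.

a = -2.76, b = -1.87

Forming MᵀM = [[102, 18]; [18, 5]] and Mᵀz = [-315, -59]ᵀ gives MᵀM·[a, b]ᵀ = Mᵀz.
Determinant 102·5 − 18² = 186.
a = ((-315)·5 − 18·(-59))/186 = -171/62; b = (102·(-59) − 18·(-315))/186 = -58/31.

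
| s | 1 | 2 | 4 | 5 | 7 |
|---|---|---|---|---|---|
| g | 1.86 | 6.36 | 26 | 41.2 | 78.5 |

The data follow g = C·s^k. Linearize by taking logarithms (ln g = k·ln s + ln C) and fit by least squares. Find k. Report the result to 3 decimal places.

k = 1.939

Linearized form: ln g = k·ln s + ln C. From the 5 transformed points,
Sums: Σln s = 5.6348, Σ(ln s)² = 8.7791, Σln g = 13.8102, Σln s·ln g = 20.2738.
Normal system: [[8.7791, 5.6348]; [5.6348, 5]]·[k, ln C]ᵀ = [20.2738, 13.8102]ᵀ.
Slope k = (n·Σln s·ln g − Σln s·Σln g)/(n·Σ(ln s)² − (Σln s)²) = (5·20.2738 − 5.6348·13.8102)/12.1448 = 1.93922; ln C = (Σln g − k·Σln s)/n = 0.57663.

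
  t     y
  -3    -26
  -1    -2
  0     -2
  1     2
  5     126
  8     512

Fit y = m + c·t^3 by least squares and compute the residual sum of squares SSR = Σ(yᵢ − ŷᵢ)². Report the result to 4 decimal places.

Entries of XᵀX: Σ1 = 6, Σt^3 = 610, Σt^3·t^3 = 278500.
And Σy = 610, Σt^3·y = 278600.
Eliminating c: 278500·(row 1) − 610·(row 2) gives 1298900·m = 278500·610 − 610·278600 = -61000, so m = -610/12989.
Then c = (278600 − 610·(-610/12989))/278500 = 12995/12989.
Residuals: 13761/12989, -12373/12989, -25368/12989, 13593/12989, 12849/12989, -2462/12989; SSR = 103312/12989.

SSR = 7.9538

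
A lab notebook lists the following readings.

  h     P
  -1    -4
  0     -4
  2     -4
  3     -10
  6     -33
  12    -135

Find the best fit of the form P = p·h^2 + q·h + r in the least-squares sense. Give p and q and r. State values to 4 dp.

p = -0.9892, q = 0.8617, r = -2.8420

Forming XᵀX = [[22130, 1978, 194]; [1978, 194, 22]; [194, 22, 6]] and XᵀP = [-20738, -1852, -190]ᵀ gives XᵀX·[p, q, r]ᵀ = XᵀP.
Solving the 3×3 system (Gaussian elimination) gives p = -2383/2409, q = 20759/24090, r = -22821/8030.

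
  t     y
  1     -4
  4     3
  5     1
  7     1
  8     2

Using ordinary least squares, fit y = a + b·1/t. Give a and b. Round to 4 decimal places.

Forming AᵀA = [[5, 481/280]; [481/280, 89261/78400]] and Aᵀy = [3, -93/35]ᵀ gives AᵀA·[a, b]ᵀ = Aᵀy.
Δ = 5·(89261/78400) − (481/280)² = 6717/2450.
a = (3·(89261/78400) − (481/280)·(-93/35))/(6717/2450) = 208549/71648; b = (5·(-93/35) − (481/280)·3)/(6717/2450) = -60235/8956.

a = 2.9107, b = -6.7257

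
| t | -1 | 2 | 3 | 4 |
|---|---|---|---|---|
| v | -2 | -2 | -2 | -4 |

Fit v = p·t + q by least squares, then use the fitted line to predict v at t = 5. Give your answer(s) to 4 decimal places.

v̂ = -3.3571

From the data, Σt·t = 30, Σt = 8, Σ1 = 4.
Right-hand side: Σt·v = -24, Σv = -10.
So XᵀX·[p, q]ᵀ = Xᵀv: [[30, 8]; [8, 4]]·[p, q]ᵀ = [-24, -10]ᵀ.
Determinant 30·4 − 8² = 56.
p = ((-24)·4 − 8·(-10))/56 = -2/7; q = (30·(-10) − 8·(-24))/56 = -27/14.
At t = 5: v̂ = (-2/7)·(5) + (-27/14)·(1) = -47/14.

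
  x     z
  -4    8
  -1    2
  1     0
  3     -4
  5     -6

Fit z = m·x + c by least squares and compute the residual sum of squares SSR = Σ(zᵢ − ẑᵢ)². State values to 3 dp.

Normal-equation sums: Σx·x = 52, Σx = 4, Σ1 = 5.
Moment sums: Σx·z = -76, Σz = 0.
det = 52·5 − 4² = 244.
m = ((-76)·5 − 4·0)/244 = -95/61; c = (52·0 − 4·(-76))/244 = 76/61.
Residuals: 32/61, -49/61, 19/61, -35/61, 33/61; SSR = 100/61.

SSR = 1.639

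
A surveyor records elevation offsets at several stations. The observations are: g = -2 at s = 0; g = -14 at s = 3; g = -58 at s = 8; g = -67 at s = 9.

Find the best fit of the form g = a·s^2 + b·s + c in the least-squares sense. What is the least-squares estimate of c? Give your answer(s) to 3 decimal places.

MᵀM·[a, b, c]ᵀ = Mᵀg reads: 10738·a + 1268·b + 154·c = -9265;  1268·a + 154·b + 20·c = -1109;  154·a + 20·b + 4·c = -141.
(Σs^2·s^2 = 10738, Σs^2·s = 1268, Σs^2 = 154, Σs·s = 154, Σs = 20, Σ1 = 4, Σs^2·g = -9265, Σs·g = -1109, Σg = -141.)
Inverting the 3×3 Gram matrix, [a, b, c]ᵀ = [-1993/3894, -10753/3894, -1128/649]ᵀ.

c = -1.738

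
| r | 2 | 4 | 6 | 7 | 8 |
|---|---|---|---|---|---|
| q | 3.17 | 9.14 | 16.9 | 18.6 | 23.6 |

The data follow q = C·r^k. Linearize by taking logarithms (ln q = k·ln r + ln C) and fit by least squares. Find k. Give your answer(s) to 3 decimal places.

k = 1.441

With ln qᵢ as the transformed response and ln rᵢ as the regressor:
Σln r = 7.8966, Σ(ln r)² = 13.7233, Σln q = 12.2781, Σln r·ln q = 21.1948.
Equations: 13.7233·k + 7.8966·ln C = 21.1948;  7.8966·k + 5·ln C = 12.2781.
Δ = 13.7233·5 − (7.8966)² = 6.2610; k = (21.1948·5 − 7.8966·12.2781)/6.2610 = 1.44055, ln C = (13.7233·12.2781 − 7.8966·21.1948)/6.2610 = 0.18055.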